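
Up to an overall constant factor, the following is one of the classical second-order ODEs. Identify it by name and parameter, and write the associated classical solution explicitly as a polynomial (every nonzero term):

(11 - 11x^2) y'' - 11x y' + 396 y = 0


All three coefficients share the factor 11; dividing through by 11 gives  (1 - x^2) y'' - x y' + 36 y = 0.
This matches the Chebyshev equation (1 - x^2) y'' - x y' + n^2 y = 0 (note the -x y' term, not -2x y') with n^2 = 36, so n = 6; the polynomial solution is T_6(x).
With y = sum_k a_k x^k, matching x^k gives (k+2)(k+1) a_{k+2} = (k^2 - n^2) a_k = (k - 6)(k + 6) a_k. The right side vanishes at k = 6, so the series with the parity of 6 terminates at degree 6.
Standard normalization: leading coefficient of T_n is 2^(n-1), so a_6 = 2^5 = 32. Work downward with a_k = (k+1)(k+2) a_{k+2} / ((k - 6)(k + 6)):
  a_4 = (5)(6)(32) / ((4 - 6)(4 + 6)) = 960/(-20) = -48
  a_2 = (3)(4)(-48) / ((2 - 6)(2 + 6)) = -576/(-32) = 18
  a_0 = (1)(2)(18) / ((0 - 6)(0 + 6)) = 36/(-36) = -1
Hence T_6(x) = 32 x^6 - 48 x^4 + 18 x^2 - 1.

T_6(x); series = 32 x^6 - 48 x^4 + 18 x^2 - 1


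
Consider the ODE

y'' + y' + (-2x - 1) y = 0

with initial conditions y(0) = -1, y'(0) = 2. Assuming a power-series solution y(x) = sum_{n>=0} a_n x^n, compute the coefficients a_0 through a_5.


Ansatz: y(x) = sum_{n>=0} a_n x^n, so y'(x) = sum_{n>=1} n a_n x^(n-1) and y''(x) = sum_{n>=2} n(n-1) a_n x^(n-2).
Substitute into P(x) y'' + Q(x) y' + R(x) y = 0 with P(x) = 1, Q(x) = 1, R(x) = -2x - 1, and match powers of x.
Initial conditions: a_0 = -1, a_1 = 2.
Setting the coefficient of each power of x to zero and solving order by order (substituting the coefficients already found):
  x^0: 2 a_2 + a_1 - a_0 = 0  ->  2 a_2 = -a_1 + a_0 = -3  ->  a_2 = -3/2
  x^1: 6 a_3 + 2 a_2 - a_1 - 2 a_0 = 0  ->  6 a_3 = -2 a_2 + a_1 + 2 a_0 = 3  ->  a_3 = 1/2
  x^2: 12 a_4 + 3 a_3 - a_2 - 2 a_1 = 0  ->  12 a_4 = -3 a_3 + a_2 + 2 a_1 = 1  ->  a_4 = 1/12
  x^3: 20 a_5 + 4 a_4 - a_3 - 2 a_2 = 0  ->  20 a_5 = -4 a_4 + a_3 + 2 a_2 = -17/6  ->  a_5 = -17/120
Truncated series: y(x) = -1 + 2 x - (3/2) x^2 + (1/2) x^3 + (1/12) x^4 - (17/120) x^5 + O(x^6).

a_0 = -1; a_1 = 2; a_2 = -3/2; a_3 = 1/2; a_4 = 1/12; a_5 = -17/120


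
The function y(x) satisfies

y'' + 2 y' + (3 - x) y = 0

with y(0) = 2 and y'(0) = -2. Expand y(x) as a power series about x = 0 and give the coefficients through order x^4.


Ansatz: y(x) = sum_{n>=0} a_n x^n, so y'(x) = sum_{n>=1} n a_n x^(n-1) and y''(x) = sum_{n>=2} n(n-1) a_n x^(n-2).
Substitute into P(x) y'' + Q(x) y' + R(x) y = 0 with P(x) = 1, Q(x) = 2, R(x) = 3 - x, and match powers of x.
Initial conditions: a_0 = 2, a_1 = -2.
Setting the coefficient of each power of x to zero and solving order by order (substituting the coefficients already found):
  x^0: 2 a_2 + 2 a_1 + 3 a_0 = 0  ->  2 a_2 = -2 a_1 - 3 a_0 = -2  ->  a_2 = -1
  x^1: 6 a_3 + 4 a_2 + 3 a_1 - a_0 = 0  ->  6 a_3 = -4 a_2 - 3 a_1 + a_0 = 12  ->  a_3 = 2
  x^2: 12 a_4 + 6 a_3 + 3 a_2 - a_1 = 0  ->  12 a_4 = -6 a_3 - 3 a_2 + a_1 = -11  ->  a_4 = -11/12
Truncated series: y(x) = 2 - 2 x - x^2 + 2 x^3 - (11/12) x^4 + O(x^5).

a_0 = 2; a_1 = -2; a_2 = -1; a_3 = 2; a_4 = -11/12


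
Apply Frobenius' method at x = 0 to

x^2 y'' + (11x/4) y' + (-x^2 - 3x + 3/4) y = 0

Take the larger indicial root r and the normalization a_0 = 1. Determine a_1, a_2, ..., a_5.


Write in Frobenius form y'' + (p(x)/x) y' + (q(x)/x^2) y = 0:
  p(x) = 11/4,  q(x) = -x^2 - 3x + 3/4.
Indicial equation: r(r-1) + (11/4) r + (3/4) = 0 -> roots r_1 = -3/4, r_2 = -1.
Take r = r_1 = -3/4. Let y(x) = x^r sum_{n>=0} a_n x^n with a_0 = 1.
Substitute y = x^r sum a_n x^n and match x^{r+n}. The recurrence is
  D(n) a_n - 3 a_{n-1} - 1 a_{n-2} = 0,  where D(n) = (r+n)(r+n-1) + (11/4)(r+n) + (3/4).
  a_n = [3 a_{n-1} + 1 a_{n-2}] / D(n).
Since the indicial polynomial factors as (r - r_1)(r - r_2), D(n) = (r_1 + n - r_1)(r_1 + n - r_2) = n(n + 1/4).
Evaluating step by step (a_0 = 1):
  n = 1: D(1) = 1(1 + 1/4) = 5/4; numerator = 3(1) = 3; a_1 = (3)/(5/4) = 12/5
  n = 2: D(2) = 2(2 + 1/4) = 9/2; numerator = 3(12/5) + 1(1) = 41/5; a_2 = (41/5)/(9/2) = 82/45
  n = 3: D(3) = 3(3 + 1/4) = 39/4; numerator = 3(82/45) + 1(12/5) = 118/15; a_3 = (118/15)/(39/4) = 472/585
  n = 4: D(4) = 4(4 + 1/4) = 17; numerator = 3(472/585) + 1(82/45) = 2482/585; a_4 = (2482/585)/(17) = 146/585
  n = 5: D(5) = 5(5 + 1/4) = 105/4; numerator = 3(146/585) + 1(472/585) = 14/9; a_5 = (14/9)/(105/4) = 8/135

r = -3/4; a_0 = 1; a_1 = 12/5; a_2 = 82/45; a_3 = 472/585; a_4 = 146/585; a_5 = 8/135


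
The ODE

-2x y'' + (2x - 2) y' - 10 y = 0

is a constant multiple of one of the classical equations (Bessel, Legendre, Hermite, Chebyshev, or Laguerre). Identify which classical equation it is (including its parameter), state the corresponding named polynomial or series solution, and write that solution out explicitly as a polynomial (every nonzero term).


All three coefficients share the factor -2; dividing through by -2 gives  x y'' + (1 - x) y' + 5 y = 0.
This matches the Laguerre equation x y'' + (1 - x) y' + n y = 0 with n = 5; the polynomial solution is L_5(x).
With y = sum_k a_k x^k, matching x^k gives (k+1)k a_{k+1} + (k+1) a_{k+1} - k a_k + n a_k = 0, i.e. (k+1)^2 a_{k+1} = (k - n) a_k = (k - 5) a_k. The right side vanishes at k = 5, so the series terminates at degree 5.
Standard normalization L_n(0) = 1 gives a_0 = 1. Work upward with a_{k+1} = (k - 5) a_k / (k+1)^2:
  a_1 = (0 - 5)(1) / 1^2 = -5/1 = -5
  a_2 = (1 - 5)(-5) / 2^2 = 20/4 = 5
  a_3 = (2 - 5)(5) / 3^2 = -15/9 = -5/3
  a_4 = (3 - 5)(-5/3) / 4^2 = (10/3)/16 = 5/24
  a_5 = (4 - 5)(5/24) / 5^2 = (-5/24)/25 = -1/120
Hence L_5(x) = -x^5/120 + 5 x^4/24 - 5 x^3/3 + 5 x^2 - 5 x + 1.

L_5(x); series = -x^5/120 + 5 x^4/24 - 5 x^3/3 + 5 x^2 - 5 x + 1


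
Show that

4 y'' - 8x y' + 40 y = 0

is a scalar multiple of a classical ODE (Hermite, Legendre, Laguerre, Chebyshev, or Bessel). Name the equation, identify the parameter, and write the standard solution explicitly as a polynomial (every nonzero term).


All three coefficients share the factor 4; dividing through by 4 gives  y'' - 2x y' + 10 y = 0.
This matches the Hermite equation y'' - 2x y' + 2n y = 0 with 2n = 10, so n = 5; the polynomial solution is H_5(x).
With y = sum_k a_k x^k, matching x^k gives (k+2)(k+1) a_{k+2} = 2(k - n) a_k = 2(k - 5) a_k. The right side vanishes at k = 5, so the series with the parity of 5 terminates at degree 5.
Standard normalization: leading coefficient of H_n is 2^n, so a_5 = 2^5 = 32. Work downward with a_k = (k+1)(k+2) a_{k+2} / (2(k - n)):
  a_3 = (4)(5)(32) / (2(3 - 5)) = 640/(-4) = -160
  a_1 = (2)(3)(-160) / (2(1 - 5)) = -960/(-8) = 120
Hence H_5(x) = 32 x^5 - 160 x^3 + 120 x.

H_5(x); series = 32 x^5 - 160 x^3 + 120 x


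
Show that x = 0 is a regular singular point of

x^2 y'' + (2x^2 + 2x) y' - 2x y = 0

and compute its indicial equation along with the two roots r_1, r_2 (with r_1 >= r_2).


Divide by x^2 to reach normal form y'' + P_1(x) y' + P_2(x) y = 0 with P_1(x) = 2 + 2/x and P_2(x) = -2/x.
x = 0 is a singular point because the y'-coefficient 2 + 2/x has a pole at x = 0 and the y-coefficient -2/x has a pole at x = 0.
It is a regular singular point because x P_1(x) = p(x) = 2x + 2 and x^2 P_2(x) = q(x) = -2x are polynomials, hence analytic at x = 0.
p(0) = 2,  q(0) = 0.
Indicial equation: r(r-1) + p(0) r + q(0) = 0, i.e. r^2 + (p(0) - 1) r + q(0) = 0, i.e. r^2 + 1 r = 0.
Discriminant: (1)^2 - 4(0) = 1, so r = (-1 ± 1)/2.
Solving: r_1 = 0, r_2 = -1.

indicial: r^2 + 1 r = 0; roots r_1 = 0, r_2 = -1


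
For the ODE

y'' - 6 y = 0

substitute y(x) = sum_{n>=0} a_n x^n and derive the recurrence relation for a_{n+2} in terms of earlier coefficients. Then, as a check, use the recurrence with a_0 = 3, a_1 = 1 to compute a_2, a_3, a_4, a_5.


Substitute y = sum_n a_n x^n into y'' + (const) y = 0.
y''(x) = sum_{n>=0} (n+2)(n+1) a_{n+2} x^n.
The ODE becomes sum_n [(n+2)(n+1) a_{n+2} - 6 a_n] x^n = 0.
Setting each coefficient to zero gives the recurrence:
  (n+2)(n+1) a_{n+2} - 6 a_n = 0,
  a_{n+2} = 6 / ((n+1)(n+2)) a_n.

Check with a_0 = 3, a_1 = 1 (apply the recurrence for n = 0, 1, 2, 3): a_0 = 3, a_1 = 1, a_2 = 9, a_3 = 1, a_4 = 9/2, a_5 = 3/10.

a_{n+2} = 6/((n+1)(n+2)) * a_n; check: a_0 = 3, a_1 = 1, a_2 = 9, a_3 = 1, a_4 = 9/2, a_5 = 3/10


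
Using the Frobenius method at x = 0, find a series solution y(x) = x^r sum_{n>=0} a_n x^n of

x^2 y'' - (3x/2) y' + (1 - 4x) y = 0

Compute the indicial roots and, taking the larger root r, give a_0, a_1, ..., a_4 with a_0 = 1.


Write in Frobenius form y'' + (p(x)/x) y' + (q(x)/x^2) y = 0:
  p(x) = -3/2,  q(x) = 1 - 4x.
Indicial equation: r(r-1) + (-3/2) r + (1) = 0 -> roots r_1 = 2, r_2 = 1/2.
Take r = r_1 = 2. Let y(x) = x^r sum_{n>=0} a_n x^n with a_0 = 1.
Substitute y = x^r sum a_n x^n and match x^{r+n}. The recurrence is
  D(n) a_n - 4 a_{n-1} = 0,  where D(n) = (r+n)(r+n-1) + (-3/2)(r+n) + (1).
  a_n = 4 / D(n) * a_{n-1}.
Since the indicial polynomial factors as (r - r_1)(r - r_2), D(n) = (r_1 + n - r_1)(r_1 + n - r_2) = n(n + 3/2).
Evaluating step by step (a_0 = 1):
  n = 1: D(1) = 1(1 + 3/2) = 5/2; numerator = 4(1) = 4; a_1 = (4)/(5/2) = 8/5
  n = 2: D(2) = 2(2 + 3/2) = 7; numerator = 4(8/5) = 32/5; a_2 = (32/5)/(7) = 32/35
  n = 3: D(3) = 3(3 + 3/2) = 27/2; numerator = 4(32/35) = 128/35; a_3 = (128/35)/(27/2) = 256/945
  n = 4: D(4) = 4(4 + 3/2) = 22; numerator = 4(256/945) = 1024/945; a_4 = (1024/945)/(22) = 512/10395

r = 2; a_0 = 1; a_1 = 8/5; a_2 = 32/35; a_3 = 256/945; a_4 = 512/10395


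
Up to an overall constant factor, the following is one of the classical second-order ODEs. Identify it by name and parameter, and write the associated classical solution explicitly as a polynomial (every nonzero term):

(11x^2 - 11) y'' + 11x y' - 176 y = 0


All three coefficients share the factor -11; dividing through by -11 gives  (1 - x^2) y'' - x y' + 16 y = 0.
This matches the Chebyshev equation (1 - x^2) y'' - x y' + n^2 y = 0 (note the -x y' term, not -2x y') with n^2 = 16, so n = 4; the polynomial solution is T_4(x).
With y = sum_k a_k x^k, matching x^k gives (k+2)(k+1) a_{k+2} = (k^2 - n^2) a_k = (k - 4)(k + 4) a_k. The right side vanishes at k = 4, so the series with the parity of 4 terminates at degree 4.
Standard normalization: leading coefficient of T_n is 2^(n-1), so a_4 = 2^3 = 8. Work downward with a_k = (k+1)(k+2) a_{k+2} / ((k - 4)(k + 4)):
  a_2 = (3)(4)(8) / ((2 - 4)(2 + 4)) = 96/(-12) = -8
  a_0 = (1)(2)(-8) / ((0 - 4)(0 + 4)) = -16/(-16) = 1
Hence T_4(x) = 8 x^4 - 8 x^2 + 1.

T_4(x); series = 8 x^4 - 8 x^2 + 1


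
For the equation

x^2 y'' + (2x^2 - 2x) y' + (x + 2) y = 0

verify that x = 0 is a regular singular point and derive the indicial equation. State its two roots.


Divide by x^2 to reach normal form y'' + P_1(x) y' + P_2(x) y = 0 with P_1(x) = 2 - 2/x and P_2(x) = 1/x + 2/x^2.
x = 0 is a singular point because the y'-coefficient 2 - 2/x has a pole at x = 0 and the y-coefficient 1/x + 2/x^2 has a pole at x = 0.
It is a regular singular point because x P_1(x) = p(x) = 2x - 2 and x^2 P_2(x) = q(x) = x + 2 are polynomials, hence analytic at x = 0.
p(0) = -2,  q(0) = 2.
Indicial equation: r(r-1) + p(0) r + q(0) = 0, i.e. r^2 + (p(0) - 1) r + q(0) = 0, i.e. r^2 - 3 r + 2 = 0.
Discriminant: (-3)^2 - 4(2) = 1, so r = (3 ± 1)/2.
Solving: r_1 = 2, r_2 = 1.

indicial: r^2 - 3 r + 2 = 0; roots r_1 = 2, r_2 = 1


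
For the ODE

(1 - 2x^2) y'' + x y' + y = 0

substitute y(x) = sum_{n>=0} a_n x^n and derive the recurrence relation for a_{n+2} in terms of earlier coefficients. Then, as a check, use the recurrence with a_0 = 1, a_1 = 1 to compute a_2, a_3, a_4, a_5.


Substitute y = sum_n a_n x^n.
(1 - 2 x^2) y'' contributes (n+2)(n+1) a_{n+2} - 2 n(n-1) a_n at x^n.
x y'(x) contributes n a_n at x^n.
y(x) contributes 1 a_n at x^n.
Matching x^n: (n+2)(n+1) a_{n+2} + (-2 n(n-1) + n + 1) a_n = 0.
Thus a_{n+2} = (2 n(n-1) - n - 1) / ((n+1)(n+2)) * a_n.

Check with a_0 = 1, a_1 = 1 (apply the recurrence for n = 0, 1, 2, 3): a_0 = 1, a_1 = 1, a_2 = -1/2, a_3 = -1/3, a_4 = -1/24, a_5 = -2/15.

a_(n+2) = (2 n(n-1) - n - 1) / ((n+1)(n+2)) * a_n; check: a_0 = 1, a_1 = 1, a_2 = -1/2, a_3 = -1/3, a_4 = -1/24, a_5 = -2/15


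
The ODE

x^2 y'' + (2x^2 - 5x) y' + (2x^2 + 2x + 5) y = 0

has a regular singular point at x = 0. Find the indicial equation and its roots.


Divide by x^2 to reach normal form y'' + P_1(x) y' + P_2(x) y = 0 with P_1(x) = 2 - 5/x and P_2(x) = 2 + 2/x + 5/x^2.
x = 0 is a singular point because the y'-coefficient 2 - 5/x has a pole at x = 0 and the y-coefficient 2 + 2/x + 5/x^2 has a pole at x = 0.
It is a regular singular point because x P_1(x) = p(x) = 2x - 5 and x^2 P_2(x) = q(x) = 2x^2 + 2x + 5 are polynomials, hence analytic at x = 0.
p(0) = -5,  q(0) = 5.
Indicial equation: r(r-1) + p(0) r + q(0) = 0, i.e. r^2 + (p(0) - 1) r + q(0) = 0, i.e. r^2 - 6 r + 5 = 0.
Discriminant: (-6)^2 - 4(5) = 16, so r = (6 ± 4)/2.
Solving: r_1 = 5, r_2 = 1.

indicial: r^2 - 6 r + 5 = 0; roots r_1 = 5, r_2 = 1


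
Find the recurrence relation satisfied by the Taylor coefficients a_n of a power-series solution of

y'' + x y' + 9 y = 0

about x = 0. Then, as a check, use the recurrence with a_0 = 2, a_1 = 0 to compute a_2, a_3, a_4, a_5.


Substitute y = sum_n a_n x^n.
y''(x) has coefficient (n+2)(n+1) a_{n+2} at x^n;
x y'(x) has coefficient n a_n at x^n (shift);
9 y(x) has coefficient 9 a_n at x^n.
Matching x^n: (n+2)(n+1) a_{n+2} + (n + 9) a_n = 0.
Thus a_{n+2} = (-n - 9) / ((n+1)(n+2)) * a_n.

Check with a_0 = 2, a_1 = 0 (apply the recurrence for n = 0, 1, 2, 3): a_0 = 2, a_1 = 0, a_2 = -9, a_3 = 0, a_4 = 33/4, a_5 = 0.

a_(n+2) = (-n - 9) / ((n+1)(n+2)) * a_n; check: a_0 = 2, a_1 = 0, a_2 = -9, a_3 = 0, a_4 = 33/4, a_5 = 0


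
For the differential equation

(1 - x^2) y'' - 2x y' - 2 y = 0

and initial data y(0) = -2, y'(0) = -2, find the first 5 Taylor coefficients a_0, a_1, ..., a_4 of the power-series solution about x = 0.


Ansatz: y(x) = sum_{n>=0} a_n x^n, so y'(x) = sum_{n>=1} n a_n x^(n-1) and y''(x) = sum_{n>=2} n(n-1) a_n x^(n-2).
Substitute into P(x) y'' + Q(x) y' + R(x) y = 0 with P(x) = 1 - x^2, Q(x) = -2x, R(x) = -2, and match powers of x.
Initial conditions: a_0 = -2, a_1 = -2.
Setting the coefficient of each power of x to zero and solving order by order (substituting the coefficients already found):
  x^0: 2 a_2 - 2 a_0 = 0  ->  2 a_2 = 2 a_0 = -4  ->  a_2 = -2
  x^1: 6 a_3 - 4 a_1 = 0  ->  6 a_3 = 4 a_1 = -8  ->  a_3 = -4/3
  x^2: 12 a_4 - 8 a_2 = 0  ->  12 a_4 = 8 a_2 = -16  ->  a_4 = -4/3
Truncated series: y(x) = -2 - 2 x - 2 x^2 - (4/3) x^3 - (4/3) x^4 + O(x^5).

a_0 = -2; a_1 = -2; a_2 = -2; a_3 = -4/3; a_4 = -4/3


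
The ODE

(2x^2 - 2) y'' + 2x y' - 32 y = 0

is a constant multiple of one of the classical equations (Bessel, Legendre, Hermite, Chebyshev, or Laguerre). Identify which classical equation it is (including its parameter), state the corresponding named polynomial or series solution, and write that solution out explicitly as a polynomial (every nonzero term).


All three coefficients share the factor -2; dividing through by -2 gives  (1 - x^2) y'' - x y' + 16 y = 0.
This matches the Chebyshev equation (1 - x^2) y'' - x y' + n^2 y = 0 (note the -x y' term, not -2x y') with n^2 = 16, so n = 4; the polynomial solution is T_4(x).
With y = sum_k a_k x^k, matching x^k gives (k+2)(k+1) a_{k+2} = (k^2 - n^2) a_k = (k - 4)(k + 4) a_k. The right side vanishes at k = 4, so the series with the parity of 4 terminates at degree 4.
Standard normalization: leading coefficient of T_n is 2^(n-1), so a_4 = 2^3 = 8. Work downward with a_k = (k+1)(k+2) a_{k+2} / ((k - 4)(k + 4)):
  a_2 = (3)(4)(8) / ((2 - 4)(2 + 4)) = 96/(-12) = -8
  a_0 = (1)(2)(-8) / ((0 - 4)(0 + 4)) = -16/(-16) = 1
Hence T_4(x) = 8 x^4 - 8 x^2 + 1.

T_4(x); series = 8 x^4 - 8 x^2 + 1


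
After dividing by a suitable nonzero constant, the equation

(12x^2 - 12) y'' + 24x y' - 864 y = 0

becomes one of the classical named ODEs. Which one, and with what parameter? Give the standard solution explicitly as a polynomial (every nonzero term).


All three coefficients share the factor -12; dividing through by -12 gives  (1 - x^2) y'' - 2x y' + 72 y = 0.
This matches the Legendre equation (1 - x^2) y'' - 2x y' + n(n+1) y = 0 (note the -2x y' term) with n(n+1) = 72, so n = 8; the polynomial solution is P_8(x).
With y = sum_k a_k x^k, matching x^k gives (k+2)(k+1) a_{k+2} = [k(k+1) - n(n+1)] a_k = (k - 8)(k + 9) a_k. The right side vanishes at k = 8, so the series with the parity of 8 terminates at degree 8.
Standard normalization (P_n(1) = 1): leading coefficient (2n)!/(2^n (n!)^2) = 20922789888000/(256*1625702400) = 6435/128, so a_8 = 6435/128. Work downward with a_k = (k+1)(k+2) a_{k+2} / ((k - 8)(k + 9)):
  a_6 = (7)(8)(6435/128) / ((6 - 8)(6 + 9)) = (45045/16)/(-30) = -3003/32
  a_4 = (5)(6)(-3003/32) / ((4 - 8)(4 + 9)) = (-45045/16)/(-52) = 3465/64
  a_2 = (3)(4)(3465/64) / ((2 - 8)(2 + 9)) = (10395/16)/(-66) = -315/32
  a_0 = (1)(2)(-315/32) / ((0 - 8)(0 + 9)) = (-315/16)/(-72) = 35/128
Hence P_8(x) = 6435 x^8/128 - 3003 x^6/32 + 3465 x^4/64 - 315 x^2/32 + 35/128.

P_8(x); series = 6435 x^8/128 - 3003 x^6/32 + 3465 x^4/64 - 315 x^2/32 + 35/128


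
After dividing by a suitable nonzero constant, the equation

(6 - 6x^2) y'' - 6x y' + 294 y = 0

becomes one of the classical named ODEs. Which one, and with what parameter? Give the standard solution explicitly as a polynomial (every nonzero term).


All three coefficients share the factor 6; dividing through by 6 gives  (1 - x^2) y'' - x y' + 49 y = 0.
This matches the Chebyshev equation (1 - x^2) y'' - x y' + n^2 y = 0 (note the -x y' term, not -2x y') with n^2 = 49, so n = 7; the polynomial solution is T_7(x).
With y = sum_k a_k x^k, matching x^k gives (k+2)(k+1) a_{k+2} = (k^2 - n^2) a_k = (k - 7)(k + 7) a_k. The right side vanishes at k = 7, so the series with the parity of 7 terminates at degree 7.
Standard normalization: leading coefficient of T_n is 2^(n-1), so a_7 = 2^6 = 64. Work downward with a_k = (k+1)(k+2) a_{k+2} / ((k - 7)(k + 7)):
  a_5 = (6)(7)(64) / ((5 - 7)(5 + 7)) = 2688/(-24) = -112
  a_3 = (4)(5)(-112) / ((3 - 7)(3 + 7)) = -2240/(-40) = 56
  a_1 = (2)(3)(56) / ((1 - 7)(1 + 7)) = 336/(-48) = -7
Hence T_7(x) = 64 x^7 - 112 x^5 + 56 x^3 - 7 x.

T_7(x); series = 64 x^7 - 112 x^5 + 56 x^3 - 7 x


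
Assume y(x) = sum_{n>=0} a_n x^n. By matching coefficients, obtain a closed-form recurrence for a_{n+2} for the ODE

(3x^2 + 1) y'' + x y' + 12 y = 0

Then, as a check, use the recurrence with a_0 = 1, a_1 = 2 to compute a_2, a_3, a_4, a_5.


Substitute y = sum_n a_n x^n.
(1 + 3 x^2) y'' contributes (n+2)(n+1) a_{n+2} + 3 n(n-1) a_n at x^n.
x y'(x) contributes n a_n at x^n.
12 y(x) contributes 12 a_n at x^n.
Matching x^n: (n+2)(n+1) a_{n+2} + (3 n(n-1) + n + 12) a_n = 0.
Thus a_{n+2} = (-3 n(n-1) - n - 12) / ((n+1)(n+2)) * a_n.

Check with a_0 = 1, a_1 = 2 (apply the recurrence for n = 0, 1, 2, 3): a_0 = 1, a_1 = 2, a_2 = -6, a_3 = -13/3, a_4 = 10, a_5 = 143/20.

a_(n+2) = (-3 n(n-1) - n - 12) / ((n+1)(n+2)) * a_n; check: a_0 = 1, a_1 = 2, a_2 = -6, a_3 = -13/3, a_4 = 10, a_5 = 143/20


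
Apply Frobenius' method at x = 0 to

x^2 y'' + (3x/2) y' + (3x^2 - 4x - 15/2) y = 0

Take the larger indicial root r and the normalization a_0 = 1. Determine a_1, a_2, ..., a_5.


Write in Frobenius form y'' + (p(x)/x) y' + (q(x)/x^2) y = 0:
  p(x) = 3/2,  q(x) = 3x^2 - 4x - 15/2.
Indicial equation: r(r-1) + (3/2) r + (-15/2) = 0 -> roots r_1 = 5/2, r_2 = -3.
Take r = r_1 = 5/2. Let y(x) = x^r sum_{n>=0} a_n x^n with a_0 = 1.
Substitute y = x^r sum a_n x^n and match x^{r+n}. The recurrence is
  D(n) a_n - 4 a_{n-1} + 3 a_{n-2} = 0,  where D(n) = (r+n)(r+n-1) + (3/2)(r+n) + (-15/2).
  a_n = [4 a_{n-1} - 3 a_{n-2}] / D(n).
Since the indicial polynomial factors as (r - r_1)(r - r_2), D(n) = (r_1 + n - r_1)(r_1 + n - r_2) = n(n + 11/2).
Evaluating step by step (a_0 = 1):
  n = 1: D(1) = 1(1 + 11/2) = 13/2; numerator = 4(1) = 4; a_1 = (4)/(13/2) = 8/13
  n = 2: D(2) = 2(2 + 11/2) = 15; numerator = 4(8/13) - 3(1) = -7/13; a_2 = (-7/13)/(15) = -7/195
  n = 3: D(3) = 3(3 + 11/2) = 51/2; numerator = 4(-7/195) - 3(8/13) = -388/195; a_3 = (-388/195)/(51/2) = -776/9945
  n = 4: D(4) = 4(4 + 11/2) = 38; numerator = 4(-776/9945) - 3(-7/195) = -2033/9945; a_4 = (-2033/9945)/(38) = -107/19890
  n = 5: D(5) = 5(5 + 11/2) = 105/2; numerator = 4(-107/19890) - 3(-776/9945) = 2114/9945; a_5 = (2114/9945)/(105/2) = 604/149175

r = 5/2; a_0 = 1; a_1 = 8/13; a_2 = -7/195; a_3 = -776/9945; a_4 = -107/19890; a_5 = 604/149175


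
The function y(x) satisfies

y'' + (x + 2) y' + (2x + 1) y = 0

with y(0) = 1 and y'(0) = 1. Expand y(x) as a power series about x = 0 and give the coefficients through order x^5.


Ansatz: y(x) = sum_{n>=0} a_n x^n, so y'(x) = sum_{n>=1} n a_n x^(n-1) and y''(x) = sum_{n>=2} n(n-1) a_n x^(n-2).
Substitute into P(x) y'' + Q(x) y' + R(x) y = 0 with P(x) = 1, Q(x) = x + 2, R(x) = 2x + 1, and match powers of x.
Initial conditions: a_0 = 1, a_1 = 1.
Setting the coefficient of each power of x to zero and solving order by order (substituting the coefficients already found):
  x^0: 2 a_2 + 2 a_1 + a_0 = 0  ->  2 a_2 = -2 a_1 - a_0 = -3  ->  a_2 = -3/2
  x^1: 6 a_3 + 4 a_2 + 2 a_1 + 2 a_0 = 0  ->  6 a_3 = -4 a_2 - 2 a_1 - 2 a_0 = 2  ->  a_3 = 1/3
  x^2: 12 a_4 + 6 a_3 + 3 a_2 + 2 a_1 = 0  ->  12 a_4 = -6 a_3 - 3 a_2 - 2 a_1 = 1/2  ->  a_4 = 1/24
  x^3: 20 a_5 + 8 a_4 + 4 a_3 + 2 a_2 = 0  ->  20 a_5 = -8 a_4 - 4 a_3 - 2 a_2 = 4/3  ->  a_5 = 1/15
Truncated series: y(x) = 1 + x - (3/2) x^2 + (1/3) x^3 + (1/24) x^4 + (1/15) x^5 + O(x^6).

a_0 = 1; a_1 = 1; a_2 = -3/2; a_3 = 1/3; a_4 = 1/24; a_5 = 1/15


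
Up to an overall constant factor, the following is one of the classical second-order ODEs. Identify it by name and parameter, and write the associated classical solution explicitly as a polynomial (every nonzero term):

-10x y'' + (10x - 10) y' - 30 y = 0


All three coefficients share the factor -10; dividing through by -10 gives  x y'' + (1 - x) y' + 3 y = 0.
This matches the Laguerre equation x y'' + (1 - x) y' + n y = 0 with n = 3; the polynomial solution is L_3(x).
With y = sum_k a_k x^k, matching x^k gives (k+1)k a_{k+1} + (k+1) a_{k+1} - k a_k + n a_k = 0, i.e. (k+1)^2 a_{k+1} = (k - n) a_k = (k - 3) a_k. The right side vanishes at k = 3, so the series terminates at degree 3.
Standard normalization L_n(0) = 1 gives a_0 = 1. Work upward with a_{k+1} = (k - 3) a_k / (k+1)^2:
  a_1 = (0 - 3)(1) / 1^2 = -3/1 = -3
  a_2 = (1 - 3)(-3) / 2^2 = 6/4 = 3/2
  a_3 = (2 - 3)(3/2) / 3^2 = (-3/2)/9 = -1/6
Hence L_3(x) = -x^3/6 + 3 x^2/2 - 3 x + 1.

L_3(x); series = -x^3/6 + 3 x^2/2 - 3 x + 1


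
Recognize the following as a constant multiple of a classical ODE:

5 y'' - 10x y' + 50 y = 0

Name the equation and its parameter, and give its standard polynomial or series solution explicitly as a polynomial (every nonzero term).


All three coefficients share the factor 5; dividing through by 5 gives  y'' - 2x y' + 10 y = 0.
This matches the Hermite equation y'' - 2x y' + 2n y = 0 with 2n = 10, so n = 5; the polynomial solution is H_5(x).
With y = sum_k a_k x^k, matching x^k gives (k+2)(k+1) a_{k+2} = 2(k - n) a_k = 2(k - 5) a_k. The right side vanishes at k = 5, so the series with the parity of 5 terminates at degree 5.
Standard normalization: leading coefficient of H_n is 2^n, so a_5 = 2^5 = 32. Work downward with a_k = (k+1)(k+2) a_{k+2} / (2(k - n)):
  a_3 = (4)(5)(32) / (2(3 - 5)) = 640/(-4) = -160
  a_1 = (2)(3)(-160) / (2(1 - 5)) = -960/(-8) = 120
Hence H_5(x) = 32 x^5 - 160 x^3 + 120 x.

H_5(x); series = 32 x^5 - 160 x^3 + 120 x


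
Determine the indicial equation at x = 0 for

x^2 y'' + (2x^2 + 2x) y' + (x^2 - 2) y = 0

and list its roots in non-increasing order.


Divide by x^2 to reach normal form y'' + P_1(x) y' + P_2(x) y = 0 with P_1(x) = 2 + 2/x and P_2(x) = 1 - 2/x^2.
x = 0 is a singular point because the y'-coefficient 2 + 2/x has a pole at x = 0 and the y-coefficient 1 - 2/x^2 has a pole at x = 0.
It is a regular singular point because x P_1(x) = p(x) = 2x + 2 and x^2 P_2(x) = q(x) = x^2 - 2 are polynomials, hence analytic at x = 0.
p(0) = 2,  q(0) = -2.
Indicial equation: r(r-1) + p(0) r + q(0) = 0, i.e. r^2 + (p(0) - 1) r + q(0) = 0, i.e. r^2 + 1 r - 2 = 0.
Discriminant: (1)^2 - 4(-2) = 9, so r = (-1 ± 3)/2.
Solving: r_1 = 1, r_2 = -2.

indicial: r^2 + 1 r - 2 = 0; roots r_1 = 1, r_2 = -2


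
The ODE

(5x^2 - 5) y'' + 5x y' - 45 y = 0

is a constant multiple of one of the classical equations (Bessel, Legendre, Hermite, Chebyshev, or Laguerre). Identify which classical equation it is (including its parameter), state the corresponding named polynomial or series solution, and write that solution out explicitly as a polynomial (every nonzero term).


All three coefficients share the factor -5; dividing through by -5 gives  (1 - x^2) y'' - x y' + 9 y = 0.
This matches the Chebyshev equation (1 - x^2) y'' - x y' + n^2 y = 0 (note the -x y' term, not -2x y') with n^2 = 9, so n = 3; the polynomial solution is T_3(x).
With y = sum_k a_k x^k, matching x^k gives (k+2)(k+1) a_{k+2} = (k^2 - n^2) a_k = (k - 3)(k + 3) a_k. The right side vanishes at k = 3, so the series with the parity of 3 terminates at degree 3.
Standard normalization: leading coefficient of T_n is 2^(n-1), so a_3 = 2^2 = 4. Work downward with a_k = (k+1)(k+2) a_{k+2} / ((k - 3)(k + 3)):
  a_1 = (2)(3)(4) / ((1 - 3)(1 + 3)) = 24/(-8) = -3
Hence T_3(x) = 4 x^3 - 3 x.

T_3(x); series = 4 x^3 - 3 x


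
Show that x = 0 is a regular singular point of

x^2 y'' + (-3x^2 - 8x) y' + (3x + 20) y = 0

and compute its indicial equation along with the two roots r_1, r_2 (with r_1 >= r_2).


Divide by x^2 to reach normal form y'' + P_1(x) y' + P_2(x) y = 0 with P_1(x) = -3 - 8/x and P_2(x) = 3/x + 20/x^2.
x = 0 is a singular point because the y'-coefficient -3 - 8/x has a pole at x = 0 and the y-coefficient 3/x + 20/x^2 has a pole at x = 0.
It is a regular singular point because x P_1(x) = p(x) = -3x - 8 and x^2 P_2(x) = q(x) = 3x + 20 are polynomials, hence analytic at x = 0.
p(0) = -8,  q(0) = 20.
Indicial equation: r(r-1) + p(0) r + q(0) = 0, i.e. r^2 + (p(0) - 1) r + q(0) = 0, i.e. r^2 - 9 r + 20 = 0.
Discriminant: (-9)^2 - 4(20) = 1, so r = (9 ± 1)/2.
Solving: r_1 = 5, r_2 = 4.

indicial: r^2 - 9 r + 20 = 0; roots r_1 = 5, r_2 = 4


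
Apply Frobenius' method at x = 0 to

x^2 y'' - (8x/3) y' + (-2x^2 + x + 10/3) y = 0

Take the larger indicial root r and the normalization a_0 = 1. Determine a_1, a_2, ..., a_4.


Write in Frobenius form y'' + (p(x)/x) y' + (q(x)/x^2) y = 0:
  p(x) = -8/3,  q(x) = -2x^2 + x + 10/3.
Indicial equation: r(r-1) + (-8/3) r + (10/3) = 0 -> roots r_1 = 2, r_2 = 5/3.
Take r = r_1 = 2. Let y(x) = x^r sum_{n>=0} a_n x^n with a_0 = 1.
Substitute y = x^r sum a_n x^n and match x^{r+n}. The recurrence is
  D(n) a_n + 1 a_{n-1} - 2 a_{n-2} = 0,  where D(n) = (r+n)(r+n-1) + (-8/3)(r+n) + (10/3).
  a_n = [-1 a_{n-1} + 2 a_{n-2}] / D(n).
Since the indicial polynomial factors as (r - r_1)(r - r_2), D(n) = (r_1 + n - r_1)(r_1 + n - r_2) = n(n + 1/3).
Evaluating step by step (a_0 = 1):
  n = 1: D(1) = 1(1 + 1/3) = 4/3; numerator = -1(1) = -1; a_1 = (-1)/(4/3) = -3/4
  n = 2: D(2) = 2(2 + 1/3) = 14/3; numerator = -1(-3/4) + 2(1) = 11/4; a_2 = (11/4)/(14/3) = 33/56
  n = 3: D(3) = 3(3 + 1/3) = 10; numerator = -1(33/56) + 2(-3/4) = -117/56; a_3 = (-117/56)/(10) = -117/560
  n = 4: D(4) = 4(4 + 1/3) = 52/3; numerator = -1(-117/560) + 2(33/56) = 111/80; a_4 = (111/80)/(52/3) = 333/4160

r = 2; a_0 = 1; a_1 = -3/4; a_2 = 33/56; a_3 = -117/560; a_4 = 333/4160


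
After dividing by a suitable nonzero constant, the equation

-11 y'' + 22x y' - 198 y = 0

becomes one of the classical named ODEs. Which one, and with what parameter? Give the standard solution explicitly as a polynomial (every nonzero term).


All three coefficients share the factor -11; dividing through by -11 gives  y'' - 2x y' + 18 y = 0.
This matches the Hermite equation y'' - 2x y' + 2n y = 0 with 2n = 18, so n = 9; the polynomial solution is H_9(x).
With y = sum_k a_k x^k, matching x^k gives (k+2)(k+1) a_{k+2} = 2(k - n) a_k = 2(k - 9) a_k. The right side vanishes at k = 9, so the series with the parity of 9 terminates at degree 9.
Standard normalization: leading coefficient of H_n is 2^n, so a_9 = 2^9 = 512. Work downward with a_k = (k+1)(k+2) a_{k+2} / (2(k - n)):
  a_7 = (8)(9)(512) / (2(7 - 9)) = 36864/(-4) = -9216
  a_5 = (6)(7)(-9216) / (2(5 - 9)) = -387072/(-8) = 48384
  a_3 = (4)(5)(48384) / (2(3 - 9)) = 967680/(-12) = -80640
  a_1 = (2)(3)(-80640) / (2(1 - 9)) = -483840/(-16) = 30240
Hence H_9(x) = 512 x^9 - 9216 x^7 + 48384 x^5 - 80640 x^3 + 30240 x.

H_9(x); series = 512 x^9 - 9216 x^7 + 48384 x^5 - 80640 x^3 + 30240 x


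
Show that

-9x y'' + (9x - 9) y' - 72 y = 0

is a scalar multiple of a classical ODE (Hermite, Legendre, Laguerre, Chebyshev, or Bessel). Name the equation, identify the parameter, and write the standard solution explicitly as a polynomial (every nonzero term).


All three coefficients share the factor -9; dividing through by -9 gives  x y'' + (1 - x) y' + 8 y = 0.
This matches the Laguerre equation x y'' + (1 - x) y' + n y = 0 with n = 8; the polynomial solution is L_8(x).
With y = sum_k a_k x^k, matching x^k gives (k+1)k a_{k+1} + (k+1) a_{k+1} - k a_k + n a_k = 0, i.e. (k+1)^2 a_{k+1} = (k - n) a_k = (k - 8) a_k. The right side vanishes at k = 8, so the series terminates at degree 8.
Standard normalization L_n(0) = 1 gives a_0 = 1. Work upward with a_{k+1} = (k - 8) a_k / (k+1)^2:
  a_1 = (0 - 8)(1) / 1^2 = -8/1 = -8
  a_2 = (1 - 8)(-8) / 2^2 = 56/4 = 14
  a_3 = (2 - 8)(14) / 3^2 = -84/9 = -28/3
  a_4 = (3 - 8)(-28/3) / 4^2 = (140/3)/16 = 35/12
  a_5 = (4 - 8)(35/12) / 5^2 = (-35/3)/25 = -7/15
  a_6 = (5 - 8)(-7/15) / 6^2 = (7/5)/36 = 7/180
  a_7 = (6 - 8)(7/180) / 7^2 = (-7/90)/49 = -1/630
  a_8 = (7 - 8)(-1/630) / 8^2 = (1/630)/64 = 1/40320
Hence L_8(x) = x^8/40320 - x^7/630 + 7 x^6/180 - 7 x^5/15 + 35 x^4/12 - 28 x^3/3 + 14 x^2 - 8 x + 1.

L_8(x); series = x^8/40320 - x^7/630 + 7 x^6/180 - 7 x^5/15 + 35 x^4/12 - 28 x^3/3 + 14 x^2 - 8 x + 1


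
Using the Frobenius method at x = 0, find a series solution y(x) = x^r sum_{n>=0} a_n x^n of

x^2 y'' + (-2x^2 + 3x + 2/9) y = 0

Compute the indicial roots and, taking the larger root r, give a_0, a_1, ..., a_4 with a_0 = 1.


Write in Frobenius form y'' + (p(x)/x) y' + (q(x)/x^2) y = 0:
  p(x) = 0,  q(x) = -2x^2 + 3x + 2/9.
Indicial equation: r(r-1) + (0) r + (2/9) = 0 -> roots r_1 = 2/3, r_2 = 1/3.
Take r = r_1 = 2/3. Let y(x) = x^r sum_{n>=0} a_n x^n with a_0 = 1.
Substitute y = x^r sum a_n x^n and match x^{r+n}. The recurrence is
  D(n) a_n + 3 a_{n-1} - 2 a_{n-2} = 0,  where D(n) = (r+n)(r+n-1) + (0)(r+n) + (2/9).
  a_n = [-3 a_{n-1} + 2 a_{n-2}] / D(n).
Since the indicial polynomial factors as (r - r_1)(r - r_2), D(n) = (r_1 + n - r_1)(r_1 + n - r_2) = n(n + 1/3).
Evaluating step by step (a_0 = 1):
  n = 1: D(1) = 1(1 + 1/3) = 4/3; numerator = -3(1) = -3; a_1 = (-3)/(4/3) = -9/4
  n = 2: D(2) = 2(2 + 1/3) = 14/3; numerator = -3(-9/4) + 2(1) = 35/4; a_2 = (35/4)/(14/3) = 15/8
  n = 3: D(3) = 3(3 + 1/3) = 10; numerator = -3(15/8) + 2(-9/4) = -81/8; a_3 = (-81/8)/(10) = -81/80
  n = 4: D(4) = 4(4 + 1/3) = 52/3; numerator = -3(-81/80) + 2(15/8) = 543/80; a_4 = (543/80)/(52/3) = 1629/4160

r = 2/3; a_0 = 1; a_1 = -9/4; a_2 = 15/8; a_3 = -81/80; a_4 = 1629/4160


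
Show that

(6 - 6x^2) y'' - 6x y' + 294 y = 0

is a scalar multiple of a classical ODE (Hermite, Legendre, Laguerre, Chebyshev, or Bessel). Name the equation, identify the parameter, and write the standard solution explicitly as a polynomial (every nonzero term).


All three coefficients share the factor 6; dividing through by 6 gives  (1 - x^2) y'' - x y' + 49 y = 0.
This matches the Chebyshev equation (1 - x^2) y'' - x y' + n^2 y = 0 (note the -x y' term, not -2x y') with n^2 = 49, so n = 7; the polynomial solution is T_7(x).
With y = sum_k a_k x^k, matching x^k gives (k+2)(k+1) a_{k+2} = (k^2 - n^2) a_k = (k - 7)(k + 7) a_k. The right side vanishes at k = 7, so the series with the parity of 7 terminates at degree 7.
Standard normalization: leading coefficient of T_n is 2^(n-1), so a_7 = 2^6 = 64. Work downward with a_k = (k+1)(k+2) a_{k+2} / ((k - 7)(k + 7)):
  a_5 = (6)(7)(64) / ((5 - 7)(5 + 7)) = 2688/(-24) = -112
  a_3 = (4)(5)(-112) / ((3 - 7)(3 + 7)) = -2240/(-40) = 56
  a_1 = (2)(3)(56) / ((1 - 7)(1 + 7)) = 336/(-48) = -7
Hence T_7(x) = 64 x^7 - 112 x^5 + 56 x^3 - 7 x.

T_7(x); series = 64 x^7 - 112 x^5 + 56 x^3 - 7 x


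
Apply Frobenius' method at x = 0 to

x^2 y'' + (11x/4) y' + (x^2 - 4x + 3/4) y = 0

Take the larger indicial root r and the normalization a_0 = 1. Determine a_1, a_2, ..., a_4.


Write in Frobenius form y'' + (p(x)/x) y' + (q(x)/x^2) y = 0:
  p(x) = 11/4,  q(x) = x^2 - 4x + 3/4.
Indicial equation: r(r-1) + (11/4) r + (3/4) = 0 -> roots r_1 = -3/4, r_2 = -1.
Take r = r_1 = -3/4. Let y(x) = x^r sum_{n>=0} a_n x^n with a_0 = 1.
Substitute y = x^r sum a_n x^n and match x^{r+n}. The recurrence is
  D(n) a_n - 4 a_{n-1} + 1 a_{n-2} = 0,  where D(n) = (r+n)(r+n-1) + (11/4)(r+n) + (3/4).
  a_n = [4 a_{n-1} - 1 a_{n-2}] / D(n).
Since the indicial polynomial factors as (r - r_1)(r - r_2), D(n) = (r_1 + n - r_1)(r_1 + n - r_2) = n(n + 1/4).
Evaluating step by step (a_0 = 1):
  n = 1: D(1) = 1(1 + 1/4) = 5/4; numerator = 4(1) = 4; a_1 = (4)/(5/4) = 16/5
  n = 2: D(2) = 2(2 + 1/4) = 9/2; numerator = 4(16/5) - 1(1) = 59/5; a_2 = (59/5)/(9/2) = 118/45
  n = 3: D(3) = 3(3 + 1/4) = 39/4; numerator = 4(118/45) - 1(16/5) = 328/45; a_3 = (328/45)/(39/4) = 1312/1755
  n = 4: D(4) = 4(4 + 1/4) = 17; numerator = 4(1312/1755) - 1(118/45) = 646/1755; a_4 = (646/1755)/(17) = 38/1755

r = -3/4; a_0 = 1; a_1 = 16/5; a_2 = 118/45; a_3 = 1312/1755; a_4 = 38/1755


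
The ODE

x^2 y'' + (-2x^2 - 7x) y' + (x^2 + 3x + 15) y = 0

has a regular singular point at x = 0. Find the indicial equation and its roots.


Divide by x^2 to reach normal form y'' + P_1(x) y' + P_2(x) y = 0 with P_1(x) = -2 - 7/x and P_2(x) = 1 + 3/x + 15/x^2.
x = 0 is a singular point because the y'-coefficient -2 - 7/x has a pole at x = 0 and the y-coefficient 1 + 3/x + 15/x^2 has a pole at x = 0.
It is a regular singular point because x P_1(x) = p(x) = -2x - 7 and x^2 P_2(x) = q(x) = x^2 + 3x + 15 are polynomials, hence analytic at x = 0.
p(0) = -7,  q(0) = 15.
Indicial equation: r(r-1) + p(0) r + q(0) = 0, i.e. r^2 + (p(0) - 1) r + q(0) = 0, i.e. r^2 - 8 r + 15 = 0.
Discriminant: (-8)^2 - 4(15) = 4, so r = (8 ± 2)/2.
Solving: r_1 = 5, r_2 = 3.

indicial: r^2 - 8 r + 15 = 0; roots r_1 = 5, r_2 = 3


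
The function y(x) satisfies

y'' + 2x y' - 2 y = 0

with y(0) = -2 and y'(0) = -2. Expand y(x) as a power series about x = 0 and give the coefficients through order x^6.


Ansatz: y(x) = sum_{n>=0} a_n x^n, so y'(x) = sum_{n>=1} n a_n x^(n-1) and y''(x) = sum_{n>=2} n(n-1) a_n x^(n-2).
Substitute into P(x) y'' + Q(x) y' + R(x) y = 0 with P(x) = 1, Q(x) = 2x, R(x) = -2, and match powers of x.
Initial conditions: a_0 = -2, a_1 = -2.
Setting the coefficient of each power of x to zero and solving order by order (substituting the coefficients already found):
  x^0: 2 a_2 - 2 a_0 = 0  ->  2 a_2 = 2 a_0 = -4  ->  a_2 = -2
  x^1: 6 a_3 = 0  ->  a_3 = 0
  x^2: 12 a_4 + 2 a_2 = 0  ->  12 a_4 = -2 a_2 = 4  ->  a_4 = 1/3
  x^3: 20 a_5 + 4 a_3 = 0  ->  20 a_5 = -4 a_3 = 0  ->  a_5 = 0
  x^4: 30 a_6 + 6 a_4 = 0  ->  30 a_6 = -6 a_4 = -2  ->  a_6 = -1/15
Truncated series: y(x) = -2 - 2 x - 2 x^2 + (1/3) x^4 - (1/15) x^6 + O(x^7).

a_0 = -2; a_1 = -2; a_2 = -2; a_3 = 0; a_4 = 1/3; a_5 = 0; a_6 = -1/15


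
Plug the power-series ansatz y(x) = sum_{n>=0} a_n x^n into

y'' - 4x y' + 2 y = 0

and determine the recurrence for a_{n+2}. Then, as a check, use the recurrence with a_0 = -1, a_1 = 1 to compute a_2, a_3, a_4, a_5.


Substitute y = sum_n a_n x^n.
y''(x) has coefficient (n+2)(n+1) a_{n+2} at x^n;
-4 x y'(x) has coefficient -4 n a_n at x^n (shift);
2 y(x) has coefficient 2 a_n at x^n.
Matching x^n: (n+2)(n+1) a_{n+2} + (-4n + 2) a_n = 0.
Thus a_{n+2} = (4n - 2) / ((n+1)(n+2)) * a_n.

Check with a_0 = -1, a_1 = 1 (apply the recurrence for n = 0, 1, 2, 3): a_0 = -1, a_1 = 1, a_2 = 1, a_3 = 1/3, a_4 = 1/2, a_5 = 1/6.

a_(n+2) = (4n - 2) / ((n+1)(n+2)) * a_n; check: a_0 = -1, a_1 = 1, a_2 = 1, a_3 = 1/3, a_4 = 1/2, a_5 = 1/6


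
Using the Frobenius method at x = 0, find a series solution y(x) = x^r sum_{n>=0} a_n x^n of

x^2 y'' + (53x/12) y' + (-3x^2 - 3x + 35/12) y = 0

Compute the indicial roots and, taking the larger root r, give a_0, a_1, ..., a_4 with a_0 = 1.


Write in Frobenius form y'' + (p(x)/x) y' + (q(x)/x^2) y = 0:
  p(x) = 53/12,  q(x) = -3x^2 - 3x + 35/12.
Indicial equation: r(r-1) + (53/12) r + (35/12) = 0 -> roots r_1 = -5/3, r_2 = -7/4.
Take r = r_1 = -5/3. Let y(x) = x^r sum_{n>=0} a_n x^n with a_0 = 1.
Substitute y = x^r sum a_n x^n and match x^{r+n}. The recurrence is
  D(n) a_n - 3 a_{n-1} - 3 a_{n-2} = 0,  where D(n) = (r+n)(r+n-1) + (53/12)(r+n) + (35/12).
  a_n = [3 a_{n-1} + 3 a_{n-2}] / D(n).
Since the indicial polynomial factors as (r - r_1)(r - r_2), D(n) = (r_1 + n - r_1)(r_1 + n - r_2) = n(n + 1/12).
Evaluating step by step (a_0 = 1):
  n = 1: D(1) = 1(1 + 1/12) = 13/12; numerator = 3(1) = 3; a_1 = (3)/(13/12) = 36/13
  n = 2: D(2) = 2(2 + 1/12) = 25/6; numerator = 3(36/13) + 3(1) = 147/13; a_2 = (147/13)/(25/6) = 882/325
  n = 3: D(3) = 3(3 + 1/12) = 37/4; numerator = 3(882/325) + 3(36/13) = 5346/325; a_3 = (5346/325)/(37/4) = 21384/12025
  n = 4: D(4) = 4(4 + 1/12) = 49/3; numerator = 3(21384/12025) + 3(882/325) = 162054/12025; a_4 = (162054/12025)/(49/3) = 486162/589225

r = -5/3; a_0 = 1; a_1 = 36/13; a_2 = 882/325; a_3 = 21384/12025; a_4 = 486162/589225


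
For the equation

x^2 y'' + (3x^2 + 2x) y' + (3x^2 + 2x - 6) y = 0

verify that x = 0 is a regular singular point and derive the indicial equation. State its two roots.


Divide by x^2 to reach normal form y'' + P_1(x) y' + P_2(x) y = 0 with P_1(x) = 3 + 2/x and P_2(x) = 3 + 2/x - 6/x^2.
x = 0 is a singular point because the y'-coefficient 3 + 2/x has a pole at x = 0 and the y-coefficient 3 + 2/x - 6/x^2 has a pole at x = 0.
It is a regular singular point because x P_1(x) = p(x) = 3x + 2 and x^2 P_2(x) = q(x) = 3x^2 + 2x - 6 are polynomials, hence analytic at x = 0.
p(0) = 2,  q(0) = -6.
Indicial equation: r(r-1) + p(0) r + q(0) = 0, i.e. r^2 + (p(0) - 1) r + q(0) = 0, i.e. r^2 + 1 r - 6 = 0.
Discriminant: (1)^2 - 4(-6) = 25, so r = (-1 ± 5)/2.
Solving: r_1 = 2, r_2 = -3.

indicial: r^2 + 1 r - 6 = 0; roots r_1 = 2, r_2 = -3


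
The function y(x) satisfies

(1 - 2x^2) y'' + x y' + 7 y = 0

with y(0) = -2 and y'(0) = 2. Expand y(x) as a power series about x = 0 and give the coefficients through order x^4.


Ansatz: y(x) = sum_{n>=0} a_n x^n, so y'(x) = sum_{n>=1} n a_n x^(n-1) and y''(x) = sum_{n>=2} n(n-1) a_n x^(n-2).
Substitute into P(x) y'' + Q(x) y' + R(x) y = 0 with P(x) = 1 - 2x^2, Q(x) = x, R(x) = 7, and match powers of x.
Initial conditions: a_0 = -2, a_1 = 2.
Setting the coefficient of each power of x to zero and solving order by order (substituting the coefficients already found):
  x^0: 2 a_2 + 7 a_0 = 0  ->  2 a_2 = -7 a_0 = 14  ->  a_2 = 7
  x^1: 6 a_3 + 8 a_1 = 0  ->  6 a_3 = -8 a_1 = -16  ->  a_3 = -8/3
  x^2: 12 a_4 + 5 a_2 = 0  ->  12 a_4 = -5 a_2 = -35  ->  a_4 = -35/12
Truncated series: y(x) = -2 + 2 x + 7 x^2 - (8/3) x^3 - (35/12) x^4 + O(x^5).

a_0 = -2; a_1 = 2; a_2 = 7; a_3 = -8/3; a_4 = -35/12


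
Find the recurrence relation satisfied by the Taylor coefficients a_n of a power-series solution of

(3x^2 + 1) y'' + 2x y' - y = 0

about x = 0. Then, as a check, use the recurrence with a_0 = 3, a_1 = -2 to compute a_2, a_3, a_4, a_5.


Substitute y = sum_n a_n x^n.
(1 + 3 x^2) y'' contributes (n+2)(n+1) a_{n+2} + 3 n(n-1) a_n at x^n.
2 x y'(x) contributes 2 n a_n at x^n.
-y(x) contributes -1 a_n at x^n.
Matching x^n: (n+2)(n+1) a_{n+2} + (3 n(n-1) + 2 n - 1) a_n = 0.
Thus a_{n+2} = (-3 n(n-1) - 2 n + 1) / ((n+1)(n+2)) * a_n.

Check with a_0 = 3, a_1 = -2 (apply the recurrence for n = 0, 1, 2, 3): a_0 = 3, a_1 = -2, a_2 = 3/2, a_3 = 1/3, a_4 = -9/8, a_5 = -23/60.

a_(n+2) = (-3 n(n-1) - 2 n + 1) / ((n+1)(n+2)) * a_n; check: a_0 = 3, a_1 = -2, a_2 = 3/2, a_3 = 1/3, a_4 = -9/8, a_5 = -23/60


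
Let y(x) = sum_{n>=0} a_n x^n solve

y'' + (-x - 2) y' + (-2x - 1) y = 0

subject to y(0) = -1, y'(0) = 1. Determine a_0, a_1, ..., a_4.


Ansatz: y(x) = sum_{n>=0} a_n x^n, so y'(x) = sum_{n>=1} n a_n x^(n-1) and y''(x) = sum_{n>=2} n(n-1) a_n x^(n-2).
Substitute into P(x) y'' + Q(x) y' + R(x) y = 0 with P(x) = 1, Q(x) = -x - 2, R(x) = -2x - 1, and match powers of x.
Initial conditions: a_0 = -1, a_1 = 1.
Setting the coefficient of each power of x to zero and solving order by order (substituting the coefficients already found):
  x^0: 2 a_2 - 2 a_1 - a_0 = 0  ->  2 a_2 = 2 a_1 + a_0 = 1  ->  a_2 = 1/2
  x^1: 6 a_3 - 4 a_2 - 2 a_1 - 2 a_0 = 0  ->  6 a_3 = 4 a_2 + 2 a_1 + 2 a_0 = 2  ->  a_3 = 1/3
  x^2: 12 a_4 - 6 a_3 - 3 a_2 - 2 a_1 = 0  ->  12 a_4 = 6 a_3 + 3 a_2 + 2 a_1 = 11/2  ->  a_4 = 11/24
Truncated series: y(x) = -1 + x + (1/2) x^2 + (1/3) x^3 + (11/24) x^4 + O(x^5).

a_0 = -1; a_1 = 1; a_2 = 1/2; a_3 = 1/3; a_4 = 11/24
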